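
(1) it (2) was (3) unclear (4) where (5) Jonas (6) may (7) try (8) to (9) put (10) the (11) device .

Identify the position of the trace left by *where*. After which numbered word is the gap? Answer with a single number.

Pre-movement form: Jonas may try to put the device where.
'where' is the locative complement of 'put'. It moves to the left edge, and the trace sits right after 'device':
It was unclear where Jonas may try to put the device ___.
'device' is word 11.

11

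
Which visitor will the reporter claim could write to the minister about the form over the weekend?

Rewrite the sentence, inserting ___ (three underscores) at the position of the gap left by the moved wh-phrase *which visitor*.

Which visitor will the reporter claim ___ could write to the minister about the form over the weekend?

Underlying clause: The reporter will claim which visitor could write to the minister about the form over the weekend.
The filler 'which visitor' is interpreted as the subject of the clause embedded under 'claim'. The gap is right after 'claim'.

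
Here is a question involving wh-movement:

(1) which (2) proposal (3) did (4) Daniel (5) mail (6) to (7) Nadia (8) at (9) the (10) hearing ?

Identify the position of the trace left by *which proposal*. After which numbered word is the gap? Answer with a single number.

In situ: Daniel did mail which proposal to Nadia at the hearing.
'which proposal' functions as the direct object of 'mail'. Wh-movement fronts it, leaving a gap right after 'mail':
Which proposal did Daniel mail ___ to Nadia at the hearing?
'mail' is word 5.

5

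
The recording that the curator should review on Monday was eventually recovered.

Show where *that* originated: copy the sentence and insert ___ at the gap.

'that' functions as the direct object of 'review'. The gap is right after 'review'.

The recording that the curator should review ___ on Monday was eventually recovered.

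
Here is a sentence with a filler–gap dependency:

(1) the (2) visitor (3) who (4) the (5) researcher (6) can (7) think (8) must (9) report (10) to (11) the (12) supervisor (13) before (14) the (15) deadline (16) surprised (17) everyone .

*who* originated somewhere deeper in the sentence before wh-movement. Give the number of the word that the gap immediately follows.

'who' is the subject of the clause embedded under 'think'. Wh-movement fronts it, leaving a gap right after 'think':
The visitor who the researcher can think ___ must report to the supervisor before the deadline surprised everyone.
'think' is word 7.

7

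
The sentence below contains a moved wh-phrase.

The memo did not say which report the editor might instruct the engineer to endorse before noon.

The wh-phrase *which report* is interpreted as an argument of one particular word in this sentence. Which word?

endorse

In situ: The editor might instruct the engineer to endorse which report before noon.
The filler 'which report' is interpreted as the direct object of 'endorse'. It moves to the left edge, and the trace sits right after 'endorse':
The memo did not say which report the editor might instruct the engineer to endorse ___ before noon.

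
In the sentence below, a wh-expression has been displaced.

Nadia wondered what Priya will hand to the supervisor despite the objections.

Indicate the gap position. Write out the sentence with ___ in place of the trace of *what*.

Before movement: Priya will hand what to the supervisor despite the objections.
'what' functions as the direct object of 'hand'. The gap is right after 'hand'.

Nadia wondered what Priya will hand ___ to the supervisor despite the objections.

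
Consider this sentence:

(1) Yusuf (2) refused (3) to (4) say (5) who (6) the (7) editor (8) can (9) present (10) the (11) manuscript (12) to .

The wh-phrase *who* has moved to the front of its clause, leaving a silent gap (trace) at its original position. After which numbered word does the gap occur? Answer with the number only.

12

Pre-movement form: The editor can present the manuscript to who.
'who' is the object of the preposition 'to' (recipient of 'present'). It moves to the left edge, and the trace sits right after 'to':
Yusuf refused to say who the editor can present the manuscript to ___.
'to' is word 12.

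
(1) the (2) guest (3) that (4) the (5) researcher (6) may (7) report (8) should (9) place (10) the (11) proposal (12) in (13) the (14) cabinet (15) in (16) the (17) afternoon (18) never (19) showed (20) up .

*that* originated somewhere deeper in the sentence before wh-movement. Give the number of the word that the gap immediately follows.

'that' functions as the subject of the clause embedded under 'report'. Fronting leaves a gap immediately after 'report':
The guest that the researcher may report ___ should place the proposal in the cabinet in the afternoon never showed up.
'report' is word 7.

7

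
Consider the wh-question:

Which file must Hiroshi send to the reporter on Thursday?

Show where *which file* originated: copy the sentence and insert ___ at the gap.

Underlying clause: Hiroshi must send which file to the reporter on Thursday.
'which file' is the direct object of 'send'. The gap is right after 'send'.

Which file must Hiroshi send ___ to the reporter on Thursday?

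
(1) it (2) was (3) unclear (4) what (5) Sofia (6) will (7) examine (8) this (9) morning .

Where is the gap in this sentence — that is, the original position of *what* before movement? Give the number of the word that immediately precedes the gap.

Pre-movement form: Sofia will examine what this morning.
'what' is the direct object of 'examine'. Fronting leaves a gap immediately after 'examine':
It was unclear what Sofia will examine ___ this morning.
'examine' is word 7.

7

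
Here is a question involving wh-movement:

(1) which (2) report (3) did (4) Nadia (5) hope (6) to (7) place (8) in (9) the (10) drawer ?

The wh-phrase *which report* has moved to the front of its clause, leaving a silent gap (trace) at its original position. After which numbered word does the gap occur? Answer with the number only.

7

Pre-movement form: Nadia did hope to place which report in the drawer.
'which report' is the direct object of 'place'. It moves to the left edge, and the trace sits right after 'place':
Which report did Nadia hope to place ___ in the drawer?
'place' is word 7.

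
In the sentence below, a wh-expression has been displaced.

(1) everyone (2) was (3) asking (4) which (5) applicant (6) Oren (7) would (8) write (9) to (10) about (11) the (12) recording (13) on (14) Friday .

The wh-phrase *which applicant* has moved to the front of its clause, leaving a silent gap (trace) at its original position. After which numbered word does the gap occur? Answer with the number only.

9

Pre-movement form: Oren would write to which applicant about the recording on Friday.
'which applicant' is the object of the preposition 'to'. Wh-movement fronts it, leaving a gap right after 'to':
Everyone was asking which applicant Oren would write to ___ about the recording on Friday.
'to' is word 9.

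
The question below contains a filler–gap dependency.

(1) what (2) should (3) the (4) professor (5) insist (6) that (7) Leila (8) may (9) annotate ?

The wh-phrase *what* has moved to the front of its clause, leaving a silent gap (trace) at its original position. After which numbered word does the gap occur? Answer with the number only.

In situ: The professor should insist that Leila may annotate what.
The filler 'what' is interpreted as the direct object of 'annotate'. Fronting leaves a gap immediately after 'annotate':
What should the professor insist that Leila may annotate ___?
'annotate' is word 9.

9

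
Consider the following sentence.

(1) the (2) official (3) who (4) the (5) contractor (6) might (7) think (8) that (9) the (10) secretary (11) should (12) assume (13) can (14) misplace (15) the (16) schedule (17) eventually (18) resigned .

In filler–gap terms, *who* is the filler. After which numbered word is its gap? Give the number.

12

'who' functions as the subject of the clause embedded under 'assume'. It moves to the left edge, and the trace sits right after 'assume':
The official who the contractor might think that the secretary should assume ___ can misplace the schedule eventually resigned.
'assume' is word 12.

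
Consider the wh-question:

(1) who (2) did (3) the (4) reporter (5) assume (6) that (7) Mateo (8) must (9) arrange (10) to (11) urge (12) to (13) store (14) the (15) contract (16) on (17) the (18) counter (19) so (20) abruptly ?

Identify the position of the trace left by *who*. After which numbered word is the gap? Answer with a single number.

Before movement: The reporter did assume that Mateo must arrange to urge who to store the contract on the counter so abruptly.
'who' is the direct object of 'urge'. It moves to the left edge, and the trace sits right after 'urge':
Who did the reporter assume that Mateo must arrange to urge ___ to store the contract on the counter so abruptly?
'urge' is word 11.

11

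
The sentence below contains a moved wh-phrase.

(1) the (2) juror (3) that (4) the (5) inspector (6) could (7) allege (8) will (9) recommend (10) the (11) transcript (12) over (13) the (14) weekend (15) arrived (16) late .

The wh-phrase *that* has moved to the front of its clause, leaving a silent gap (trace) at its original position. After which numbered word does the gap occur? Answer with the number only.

7

The filler 'that' is interpreted as the subject of the clause embedded under 'allege'. It moves to the left edge, and the trace sits right after 'allege':
The juror that the inspector could allege ___ will recommend the transcript over the weekend arrived late.
'allege' is word 7.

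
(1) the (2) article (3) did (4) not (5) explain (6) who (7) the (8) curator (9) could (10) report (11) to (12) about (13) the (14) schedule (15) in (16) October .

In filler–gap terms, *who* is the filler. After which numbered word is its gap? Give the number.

Before movement: The curator could report to who about the schedule in October.
'who' is the object of the preposition 'to'. It moves to the left edge, and the trace sits right after 'to':
The article did not explain who the curator could report to ___ about the schedule in October.
'to' is word 11.

11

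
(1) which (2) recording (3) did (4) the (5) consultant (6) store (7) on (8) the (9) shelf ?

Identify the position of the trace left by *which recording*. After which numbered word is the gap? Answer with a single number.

6

Before movement: The consultant did store which recording on the shelf.
'which recording' is the direct object of 'store'. Fronting leaves a gap immediately after 'store':
Which recording did the consultant store ___ on the shelf?
'store' is word 6.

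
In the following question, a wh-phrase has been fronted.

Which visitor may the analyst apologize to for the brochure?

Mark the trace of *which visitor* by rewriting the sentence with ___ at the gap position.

Before movement: The analyst may apologize to which visitor for the brochure.
The filler 'which visitor' is interpreted as the object of the preposition 'to'. The gap is right after 'to'.

Which visitor may the analyst apologize to ___ for the brochure?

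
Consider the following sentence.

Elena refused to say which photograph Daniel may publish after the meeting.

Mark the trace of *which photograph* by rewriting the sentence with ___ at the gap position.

Elena refused to say which photograph Daniel may publish ___ after the meeting.

Pre-movement form: Daniel may publish which photograph after the meeting.
The filler 'which photograph' is interpreted as the direct object of 'publish'. The gap is right after 'publish'.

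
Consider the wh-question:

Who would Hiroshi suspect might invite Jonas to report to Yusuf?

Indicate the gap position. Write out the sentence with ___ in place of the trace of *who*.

Who would Hiroshi suspect ___ might invite Jonas to report to Yusuf?

Pre-movement form: Hiroshi would suspect who might invite Jonas to report to Yusuf.
'who' is the subject of the clause embedded under 'suspect'. The gap is right after 'suspect'.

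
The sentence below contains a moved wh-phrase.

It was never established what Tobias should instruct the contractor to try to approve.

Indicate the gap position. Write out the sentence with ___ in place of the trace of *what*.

It was never established what Tobias should instruct the contractor to try to approve ___.

In situ: Tobias should instruct the contractor to try to approve what.
'what' functions as the direct object of 'approve'. The gap is right after 'approve'.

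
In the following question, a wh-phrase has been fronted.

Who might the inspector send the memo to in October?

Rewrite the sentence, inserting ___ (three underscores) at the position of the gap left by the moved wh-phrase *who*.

Pre-movement form: The inspector might send the memo to who in October.
'who' functions as the object of the preposition 'to' (recipient of 'send'). The gap is right after 'to'.

Who might the inspector send the memo to ___ in October?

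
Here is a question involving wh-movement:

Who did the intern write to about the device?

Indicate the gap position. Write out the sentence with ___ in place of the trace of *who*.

Pre-movement form: The intern did write to who about the device.
'who' functions as the object of the preposition 'to'. The gap is right after 'to'.

Who did the intern write to ___ about the device?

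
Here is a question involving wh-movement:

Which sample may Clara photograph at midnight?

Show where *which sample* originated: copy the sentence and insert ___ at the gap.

Before movement: Clara may photograph which sample at midnight.
The filler 'which sample' is interpreted as the direct object of 'photograph'. The gap is right after 'photograph'.

Which sample may Clara photograph ___ at midnight?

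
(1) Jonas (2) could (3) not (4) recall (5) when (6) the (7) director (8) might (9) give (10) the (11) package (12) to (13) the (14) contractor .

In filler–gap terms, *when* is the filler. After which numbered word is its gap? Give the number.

14

Underlying clause: The director might give the package to the contractor when.
'when' is the temporal adjunct. It moves to the left edge, and the trace sits right after 'contractor':
Jonas could not recall when the director might give the package to the contractor ___.
'contractor' is word 14.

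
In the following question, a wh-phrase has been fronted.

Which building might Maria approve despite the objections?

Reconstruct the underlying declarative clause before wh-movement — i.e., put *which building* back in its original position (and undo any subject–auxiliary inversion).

Maria might approve which building despite the objections.

'which building' functions as the direct object of 'approve'. Fronting leaves a gap immediately after 'approve':
Which building might Maria approve ___ despite the objections?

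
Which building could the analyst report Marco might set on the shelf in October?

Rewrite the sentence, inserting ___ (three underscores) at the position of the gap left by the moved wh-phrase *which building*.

Which building could the analyst report Marco might set ___ on the shelf in October?

Before movement: The analyst could report Marco might set which building on the shelf in October.
'which building' functions as the direct object of 'set'. The gap is right after 'set'.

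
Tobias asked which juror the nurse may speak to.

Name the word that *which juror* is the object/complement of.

In situ: The nurse may speak to which juror.
'which juror' is the object of the preposition 'to'. It moves to the left edge, and the trace sits right after 'to':
Tobias asked which juror the nurse may speak to ___.

to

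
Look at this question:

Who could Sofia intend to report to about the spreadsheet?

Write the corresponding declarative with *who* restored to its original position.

'who' is the object of the preposition 'to'. Wh-movement fronts it, leaving a gap right after 'to':
Who could Sofia intend to report to ___ about the spreadsheet?

Sofia could intend to report to who about the spreadsheet.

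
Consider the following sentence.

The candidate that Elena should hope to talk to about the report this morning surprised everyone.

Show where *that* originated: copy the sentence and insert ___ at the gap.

The candidate that Elena should hope to talk to ___ about the report this morning surprised everyone.

'that' is the object of the preposition 'to'. The gap is right after 'to'.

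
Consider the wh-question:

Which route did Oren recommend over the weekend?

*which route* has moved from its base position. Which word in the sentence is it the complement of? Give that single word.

recommend

In situ: Oren did recommend which route over the weekend.
'which route' functions as the direct object of 'recommend'. Wh-movement fronts it, leaving a gap right after 'recommend':
Which route did Oren recommend ___ over the weekend?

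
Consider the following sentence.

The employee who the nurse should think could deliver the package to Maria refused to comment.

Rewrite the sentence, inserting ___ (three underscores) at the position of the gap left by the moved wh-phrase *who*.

The employee who the nurse should think ___ could deliver the package to Maria refused to comment.

'who' is the subject of the clause embedded under 'think'. The gap is right after 'think'.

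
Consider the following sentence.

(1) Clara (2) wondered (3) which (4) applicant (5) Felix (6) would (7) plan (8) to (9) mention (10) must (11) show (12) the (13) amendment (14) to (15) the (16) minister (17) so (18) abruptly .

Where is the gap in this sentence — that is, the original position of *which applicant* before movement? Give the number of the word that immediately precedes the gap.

9

Pre-movement form: Felix would plan to mention which applicant must show the amendment to the minister so abruptly.
The filler 'which applicant' is interpreted as the subject of the clause embedded under 'mention'. Wh-movement fronts it, leaving a gap right after 'mention':
Clara wondered which applicant Felix would plan to mention ___ must show the amendment to the minister so abruptly.
'mention' is word 9.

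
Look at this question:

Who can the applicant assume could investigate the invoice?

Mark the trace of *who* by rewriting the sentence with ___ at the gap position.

Who can the applicant assume ___ could investigate the invoice?

Underlying clause: The applicant can assume who could investigate the invoice.
'who' is the subject of the clause embedded under 'assume'. The gap is right after 'assume'.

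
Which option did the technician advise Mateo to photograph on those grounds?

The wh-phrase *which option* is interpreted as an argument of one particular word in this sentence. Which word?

In situ: The technician did advise Mateo to photograph which option on those grounds.
The filler 'which option' is interpreted as the direct object of 'photograph'. It moves to the left edge, and the trace sits right after 'photograph':
Which option did the technician advise Mateo to photograph ___ on those grounds?

photograph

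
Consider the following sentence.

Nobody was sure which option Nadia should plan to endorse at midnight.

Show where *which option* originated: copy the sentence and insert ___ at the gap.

Nobody was sure which option Nadia should plan to endorse ___ at midnight.

Underlying clause: Nadia should plan to endorse which option at midnight.
The filler 'which option' is interpreted as the direct object of 'endorse'. The gap is right after 'endorse'.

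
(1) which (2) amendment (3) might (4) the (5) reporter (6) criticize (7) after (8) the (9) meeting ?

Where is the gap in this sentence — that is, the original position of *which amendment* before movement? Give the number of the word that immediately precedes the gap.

6

Underlying clause: The reporter might criticize which amendment after the meeting.
'which amendment' is the direct object of 'criticize'. Fronting leaves a gap immediately after 'criticize':
Which amendment might the reporter criticize ___ after the meeting?
'criticize' is word 6.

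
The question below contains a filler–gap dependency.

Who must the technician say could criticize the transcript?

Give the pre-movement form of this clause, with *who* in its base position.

The technician must say who could criticize the transcript.

'who' functions as the subject of the clause embedded under 'say'. Wh-movement fronts it, leaving a gap right after 'say':
Who must the technician say ___ could criticize the transcript?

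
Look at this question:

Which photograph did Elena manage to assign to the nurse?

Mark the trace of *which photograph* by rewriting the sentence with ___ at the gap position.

Pre-movement form: Elena did manage to assign which photograph to the nurse.
'which photograph' is the direct object of 'assign'. The gap is right after 'assign'.

Which photograph did Elena manage to assign ___ to the nurse?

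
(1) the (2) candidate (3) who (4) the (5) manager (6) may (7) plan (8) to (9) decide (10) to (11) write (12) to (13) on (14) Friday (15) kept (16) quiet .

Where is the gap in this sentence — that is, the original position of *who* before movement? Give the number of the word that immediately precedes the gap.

12

'who' is the object of the preposition 'to'. Wh-movement fronts it, leaving a gap right after 'to':
The candidate who the manager may plan to decide to write to ___ on Friday kept quiet.
'to' is word 12.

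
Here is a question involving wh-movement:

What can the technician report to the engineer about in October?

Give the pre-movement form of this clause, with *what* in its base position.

'what' functions as the object of the preposition 'about'. Fronting leaves a gap immediately after 'about':
What can the technician report to the engineer about ___ in October?

The technician can report to the engineer about what in October.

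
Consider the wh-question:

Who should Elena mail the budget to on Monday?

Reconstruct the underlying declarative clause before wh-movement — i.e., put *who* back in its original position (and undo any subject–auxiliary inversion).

'who' is the object of the preposition 'to' (recipient of 'mail'). Wh-movement fronts it, leaving a gap right after 'to':
Who should Elena mail the budget to ___ on Monday?

Elena should mail the budget to who on Monday.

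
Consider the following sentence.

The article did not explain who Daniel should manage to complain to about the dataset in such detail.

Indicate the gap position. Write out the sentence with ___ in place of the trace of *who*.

In situ: Daniel should manage to complain to who about the dataset in such detail.
The filler 'who' is interpreted as the object of the preposition 'to'. The gap is right after 'to'.

The article did not explain who Daniel should manage to complain to ___ about the dataset in such detail.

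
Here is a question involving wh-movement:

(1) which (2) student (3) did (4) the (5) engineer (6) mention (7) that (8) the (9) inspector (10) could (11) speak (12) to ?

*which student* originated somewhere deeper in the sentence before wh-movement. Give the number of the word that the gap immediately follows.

In situ: The engineer did mention that the inspector could speak to which student.
The filler 'which student' is interpreted as the object of the preposition 'to'. Wh-movement fronts it, leaving a gap right after 'to':
Which student did the engineer mention that the inspector could speak to ___?
'to' is word 12.

12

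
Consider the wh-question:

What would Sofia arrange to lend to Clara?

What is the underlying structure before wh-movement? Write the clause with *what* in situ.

'what' is the direct object of 'lend'. Wh-movement fronts it, leaving a gap right after 'lend':
What would Sofia arrange to lend ___ to Clara?

Sofia would arrange to lend what to Clara.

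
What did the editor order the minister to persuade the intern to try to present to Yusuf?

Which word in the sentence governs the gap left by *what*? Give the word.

present

Before movement: The editor did order the minister to persuade the intern to try to present what to Yusuf.
'what' functions as the direct object of 'present'. Fronting leaves a gap immediately after 'present':
What did the editor order the minister to persuade the intern to try to present ___ to Yusuf?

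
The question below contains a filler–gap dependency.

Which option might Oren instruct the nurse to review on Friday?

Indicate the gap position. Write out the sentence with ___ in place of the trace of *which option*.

In situ: Oren might instruct the nurse to review which option on Friday.
The filler 'which option' is interpreted as the direct object of 'review'. The gap is right after 'review'.

Which option might Oren instruct the nurse to review ___ on Friday?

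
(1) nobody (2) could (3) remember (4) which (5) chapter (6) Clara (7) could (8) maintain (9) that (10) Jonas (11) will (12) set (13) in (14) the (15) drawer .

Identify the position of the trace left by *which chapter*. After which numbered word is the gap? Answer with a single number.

12

Pre-movement form: Clara could maintain that Jonas will set which chapter in the drawer.
The filler 'which chapter' is interpreted as the direct object of 'set'. It moves to the left edge, and the trace sits right after 'set':
Nobody could remember which chapter Clara could maintain that Jonas will set ___ in the drawer.
'set' is word 12.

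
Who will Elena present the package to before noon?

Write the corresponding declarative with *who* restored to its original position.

'who' functions as the object of the preposition 'to' (recipient of 'present'). Fronting leaves a gap immediately after 'to':
Who will Elena present the package to ___ before noon?

Elena will present the package to who before noon.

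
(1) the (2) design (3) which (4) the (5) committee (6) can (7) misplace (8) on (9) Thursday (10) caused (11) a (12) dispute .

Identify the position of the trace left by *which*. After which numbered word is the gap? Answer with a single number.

'which' is the direct object of 'misplace'. It moves to the left edge, and the trace sits right after 'misplace':
The design which the committee can misplace ___ on Thursday caused a dispute.
'misplace' is word 7.

7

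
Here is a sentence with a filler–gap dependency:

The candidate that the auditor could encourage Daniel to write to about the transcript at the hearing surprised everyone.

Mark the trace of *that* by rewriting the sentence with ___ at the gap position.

'that' is the object of the preposition 'to'. The gap is right after 'to'.

The candidate that the auditor could encourage Daniel to write to ___ about the transcript at the hearing surprised everyone.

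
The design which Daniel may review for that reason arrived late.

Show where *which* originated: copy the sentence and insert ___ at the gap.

The design which Daniel may review ___ for that reason arrived late.

The filler 'which' is interpreted as the direct object of 'review'. The gap is right after 'review'.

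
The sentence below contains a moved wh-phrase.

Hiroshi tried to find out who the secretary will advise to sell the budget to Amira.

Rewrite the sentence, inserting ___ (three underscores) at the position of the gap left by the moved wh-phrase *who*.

Hiroshi tried to find out who the secretary will advise ___ to sell the budget to Amira.

Pre-movement form: The secretary will advise who to sell the budget to Amira.
'who' functions as the direct object of 'advise'. The gap is right after 'advise'.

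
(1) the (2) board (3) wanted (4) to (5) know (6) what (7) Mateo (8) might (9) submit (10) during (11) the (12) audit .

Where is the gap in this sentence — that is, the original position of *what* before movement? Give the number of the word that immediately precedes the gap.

9

In situ: Mateo might submit what during the audit.
'what' functions as the direct object of 'submit'. Fronting leaves a gap immediately after 'submit':
The board wanted to know what Mateo might submit ___ during the audit.
'submit' is word 9.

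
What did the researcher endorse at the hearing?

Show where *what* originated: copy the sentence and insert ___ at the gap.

Pre-movement form: The researcher did endorse what at the hearing.
The filler 'what' is interpreted as the direct object of 'endorse'. The gap is right after 'endorse'.

What did the researcher endorse ___ at the hearing?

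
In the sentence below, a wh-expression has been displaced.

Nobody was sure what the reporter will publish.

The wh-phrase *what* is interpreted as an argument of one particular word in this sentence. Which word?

publish

In situ: The reporter will publish what.
'what' functions as the direct object of 'publish'. It moves to the left edge, and the trace sits right after 'publish':
Nobody was sure what the reporter will publish ___.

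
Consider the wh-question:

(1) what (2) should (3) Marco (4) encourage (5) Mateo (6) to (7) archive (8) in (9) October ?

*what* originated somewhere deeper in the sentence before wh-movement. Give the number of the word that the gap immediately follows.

7

Before movement: Marco should encourage Mateo to archive what in October.
'what' is the direct object of 'archive'. Wh-movement fronts it, leaving a gap right after 'archive':
What should Marco encourage Mateo to archive ___ in October?
'archive' is word 7.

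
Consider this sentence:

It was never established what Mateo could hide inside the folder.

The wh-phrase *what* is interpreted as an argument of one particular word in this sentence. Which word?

Underlying clause: Mateo could hide what inside the folder.
'what' is the direct object of 'hide'. Wh-movement fronts it, leaving a gap right after 'hide':
It was never established what Mateo could hide ___ inside the folder.

hide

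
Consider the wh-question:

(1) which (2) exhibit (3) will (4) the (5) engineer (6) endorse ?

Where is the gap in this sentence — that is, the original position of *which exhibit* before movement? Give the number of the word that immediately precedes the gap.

6

Before movement: The engineer will endorse which exhibit.
'which exhibit' functions as the direct object of 'endorse'. Fronting leaves a gap immediately after 'endorse':
Which exhibit will the engineer endorse ___?
'endorse' is word 6.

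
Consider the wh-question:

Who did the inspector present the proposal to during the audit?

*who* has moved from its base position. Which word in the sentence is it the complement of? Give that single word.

to

Before movement: The inspector did present the proposal to who during the audit.
The filler 'who' is interpreted as the object of the preposition 'to' (recipient of 'present'). Fronting leaves a gap immediately after 'to':
Who did the inspector present the proposal to ___ during the audit?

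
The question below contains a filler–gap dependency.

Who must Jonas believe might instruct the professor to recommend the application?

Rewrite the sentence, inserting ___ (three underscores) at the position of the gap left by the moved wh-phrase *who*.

Who must Jonas believe ___ might instruct the professor to recommend the application?

Before movement: Jonas must believe who might instruct the professor to recommend the application.
'who' is the subject of the clause embedded under 'believe'. The gap is right after 'believe'.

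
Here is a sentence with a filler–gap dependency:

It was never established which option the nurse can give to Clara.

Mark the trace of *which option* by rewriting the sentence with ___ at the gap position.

It was never established which option the nurse can give ___ to Clara.

Underlying clause: The nurse can give which option to Clara.
'which option' functions as the direct object of 'give'. The gap is right after 'give'.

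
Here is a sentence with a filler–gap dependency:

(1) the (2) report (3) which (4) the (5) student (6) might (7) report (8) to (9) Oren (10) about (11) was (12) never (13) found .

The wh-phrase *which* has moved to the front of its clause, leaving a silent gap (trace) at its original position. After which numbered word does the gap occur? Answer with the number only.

10

'which' is the object of the preposition 'about'. Wh-movement fronts it, leaving a gap right after 'about':
The report which the student might report to Oren about ___ was never found.
'about' is word 10.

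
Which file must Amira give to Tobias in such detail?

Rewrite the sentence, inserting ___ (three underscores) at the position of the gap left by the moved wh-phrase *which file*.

Pre-movement form: Amira must give which file to Tobias in such detail.
'which file' is the direct object of 'give'. The gap is right after 'give'.

Which file must Amira give ___ to Tobias in such detail?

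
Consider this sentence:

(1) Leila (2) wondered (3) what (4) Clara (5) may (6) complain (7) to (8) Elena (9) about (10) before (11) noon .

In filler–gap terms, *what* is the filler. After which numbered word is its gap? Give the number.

Before movement: Clara may complain to Elena about what before noon.
'what' is the object of the preposition 'about'. It moves to the left edge, and the trace sits right after 'about':
Leila wondered what Clara may complain to Elena about ___ before noon.
'about' is word 9.

9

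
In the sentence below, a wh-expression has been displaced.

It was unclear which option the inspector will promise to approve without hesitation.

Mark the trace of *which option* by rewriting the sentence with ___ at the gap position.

It was unclear which option the inspector will promise to approve ___ without hesitation.

Pre-movement form: The inspector will promise to approve which option without hesitation.
'which option' is the direct object of 'approve'. The gap is right after 'approve'.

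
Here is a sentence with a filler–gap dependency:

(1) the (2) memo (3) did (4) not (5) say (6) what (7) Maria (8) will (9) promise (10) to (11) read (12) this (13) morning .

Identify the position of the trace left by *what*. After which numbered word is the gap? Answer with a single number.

Underlying clause: Maria will promise to read what this morning.
'what' is the direct object of 'read'. It moves to the left edge, and the trace sits right after 'read':
The memo did not say what Maria will promise to read ___ this morning.
'read' is word 11.

11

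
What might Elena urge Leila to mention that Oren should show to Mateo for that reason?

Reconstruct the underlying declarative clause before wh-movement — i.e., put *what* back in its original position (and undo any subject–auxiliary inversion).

Elena might urge Leila to mention that Oren should show what to Mateo for that reason.

'what' functions as the direct object of 'show'. Fronting leaves a gap immediately after 'show':
What might Elena urge Leila to mention that Oren should show ___ to Mateo for that reason?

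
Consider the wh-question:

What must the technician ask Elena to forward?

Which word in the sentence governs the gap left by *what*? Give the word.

Pre-movement form: The technician must ask Elena to forward what.
'what' is the direct object of 'forward'. Wh-movement fronts it, leaving a gap right after 'forward':
What must the technician ask Elena to forward ___?

forward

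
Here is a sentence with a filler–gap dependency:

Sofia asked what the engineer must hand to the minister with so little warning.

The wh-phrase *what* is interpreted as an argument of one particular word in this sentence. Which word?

In situ: The engineer must hand what to the minister with so little warning.
'what' functions as the direct object of 'hand'. It moves to the left edge, and the trace sits right after 'hand':
Sofia asked what the engineer must hand ___ to the minister with so little warning.

hand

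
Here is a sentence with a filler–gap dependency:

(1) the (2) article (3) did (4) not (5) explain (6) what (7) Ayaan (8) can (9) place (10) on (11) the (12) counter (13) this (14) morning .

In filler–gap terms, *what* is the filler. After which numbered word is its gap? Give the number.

9

Before movement: Ayaan can place what on the counter this morning.
The filler 'what' is interpreted as the direct object of 'place'. Wh-movement fronts it, leaving a gap right after 'place':
The article did not explain what Ayaan can place ___ on the counter this morning.
'place' is word 9.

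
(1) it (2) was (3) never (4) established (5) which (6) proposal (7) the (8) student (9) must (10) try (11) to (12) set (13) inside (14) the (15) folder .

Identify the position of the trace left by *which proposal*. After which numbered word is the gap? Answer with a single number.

Before movement: The student must try to set which proposal inside the folder.
'which proposal' is the direct object of 'set'. It moves to the left edge, and the trace sits right after 'set':
It was never established which proposal the student must try to set ___ inside the folder.
'set' is word 12.

12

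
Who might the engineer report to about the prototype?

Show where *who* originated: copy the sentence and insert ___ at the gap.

Who might the engineer report to ___ about the prototype?

In situ: The engineer might report to who about the prototype.
'who' is the object of the preposition 'to'. The gap is right after 'to'.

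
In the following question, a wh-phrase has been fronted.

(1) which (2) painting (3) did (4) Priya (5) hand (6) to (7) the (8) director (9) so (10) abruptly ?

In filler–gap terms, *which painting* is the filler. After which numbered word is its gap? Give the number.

Pre-movement form: Priya did hand which painting to the director so abruptly.
The filler 'which painting' is interpreted as the direct object of 'hand'. Fronting leaves a gap immediately after 'hand':
Which painting did Priya hand ___ to the director so abruptly?
'hand' is word 5.

5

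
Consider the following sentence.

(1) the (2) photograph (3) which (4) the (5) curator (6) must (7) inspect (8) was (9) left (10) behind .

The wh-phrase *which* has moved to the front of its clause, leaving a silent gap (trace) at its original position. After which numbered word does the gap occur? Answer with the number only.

The filler 'which' is interpreted as the direct object of 'inspect'. Wh-movement fronts it, leaving a gap right after 'inspect':
The photograph which the curator must inspect ___ was left behind.
'inspect' is word 7.

7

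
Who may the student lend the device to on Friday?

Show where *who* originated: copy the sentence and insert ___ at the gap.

Who may the student lend the device to ___ on Friday?

Pre-movement form: The student may lend the device to who on Friday.
The filler 'who' is interpreted as the object of the preposition 'to' (recipient of 'lend'). The gap is right after 'to'.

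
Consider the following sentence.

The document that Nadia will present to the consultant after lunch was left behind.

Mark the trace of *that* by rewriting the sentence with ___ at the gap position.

The document that Nadia will present ___ to the consultant after lunch was left behind.

The filler 'that' is interpreted as the direct object of 'present'. The gap is right after 'present'.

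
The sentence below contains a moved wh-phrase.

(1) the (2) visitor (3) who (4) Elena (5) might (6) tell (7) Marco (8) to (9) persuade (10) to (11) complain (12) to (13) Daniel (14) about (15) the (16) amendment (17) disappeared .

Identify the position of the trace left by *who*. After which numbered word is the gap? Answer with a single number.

'who' is the direct object of 'persuade'. Fronting leaves a gap immediately after 'persuade':
The visitor who Elena might tell Marco to persuade ___ to complain to Daniel about the amendment disappeared.
'persuade' is word 9.

9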